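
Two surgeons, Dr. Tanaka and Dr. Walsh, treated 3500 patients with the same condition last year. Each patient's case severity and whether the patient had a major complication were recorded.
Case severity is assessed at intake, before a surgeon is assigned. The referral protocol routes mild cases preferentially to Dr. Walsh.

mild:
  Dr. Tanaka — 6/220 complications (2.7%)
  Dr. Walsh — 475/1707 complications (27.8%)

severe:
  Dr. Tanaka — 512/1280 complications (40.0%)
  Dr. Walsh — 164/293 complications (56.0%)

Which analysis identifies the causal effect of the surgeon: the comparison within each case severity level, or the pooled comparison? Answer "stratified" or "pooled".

stratified

Dr. Tanaka is lower inside every case severity stratum but Dr. Walsh is lower in aggregate. Whether to stratify depends on how case severity relates to the surgeon.
Case severity is set before the surgeon has any effect — it is not caused by the surgeon — and it independently drives the outcome. That makes it a confounder, so the causal comparison is within case severity levels.
Within each level — mild: 2.7% vs 27.8%; severe: 40.0% vs 56.0% — Dr. Tanaka is lower every time.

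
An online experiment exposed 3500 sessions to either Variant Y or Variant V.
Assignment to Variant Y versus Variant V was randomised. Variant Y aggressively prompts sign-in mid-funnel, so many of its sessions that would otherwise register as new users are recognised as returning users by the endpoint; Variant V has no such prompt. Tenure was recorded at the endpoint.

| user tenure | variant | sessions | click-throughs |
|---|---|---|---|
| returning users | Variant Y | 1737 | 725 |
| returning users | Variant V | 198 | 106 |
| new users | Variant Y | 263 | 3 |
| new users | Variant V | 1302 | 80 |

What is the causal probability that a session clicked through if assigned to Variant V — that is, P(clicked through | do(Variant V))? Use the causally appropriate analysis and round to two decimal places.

0.12

User tenure is recorded after the variant and is itself shifted by it — it sits on the causal path from variant to outcome. Conditioning on a mediator would strip out part of the effect we want; the pooled comparison gives the total causal effect.
So P(outcome | do(Variant V)) is just the pooled rate for Variant V: 186/1500 = 0.124.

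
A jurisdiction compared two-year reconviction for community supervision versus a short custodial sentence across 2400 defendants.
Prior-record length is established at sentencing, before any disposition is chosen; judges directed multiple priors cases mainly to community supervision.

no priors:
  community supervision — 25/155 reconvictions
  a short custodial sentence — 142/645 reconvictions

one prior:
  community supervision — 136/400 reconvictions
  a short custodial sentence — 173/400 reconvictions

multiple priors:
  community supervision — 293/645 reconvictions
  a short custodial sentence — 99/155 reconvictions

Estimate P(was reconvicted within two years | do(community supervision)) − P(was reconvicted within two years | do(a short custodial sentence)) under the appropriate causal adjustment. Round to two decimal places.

The prior-record length-specific comparison favours community supervision throughout, but the pooled figures favour a short custodial sentence. The question is whether to condition on prior-record length.
Nothing the disposition does changes prior-record length; the imbalance is an allocation artefact. With prior-record length also predicting the outcome, the pooled figure is confounded, and the within-stratum comparison is the causal one.
Adjusting over the population distribution of prior-record length: 0.333·(0.161−0.220) + 0.333·(0.340−0.432) + 0.333·(0.454−0.639) = -0.112.

-0.11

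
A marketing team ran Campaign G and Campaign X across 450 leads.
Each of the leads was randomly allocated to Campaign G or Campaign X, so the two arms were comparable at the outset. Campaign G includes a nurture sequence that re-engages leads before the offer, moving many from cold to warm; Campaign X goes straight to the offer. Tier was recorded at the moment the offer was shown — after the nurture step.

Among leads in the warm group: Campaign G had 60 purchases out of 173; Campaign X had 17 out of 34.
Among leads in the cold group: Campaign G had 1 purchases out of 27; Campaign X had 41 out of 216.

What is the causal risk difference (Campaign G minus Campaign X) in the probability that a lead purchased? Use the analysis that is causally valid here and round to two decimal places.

Within every engagement tier level Campaign X has the higher rate, yet pooled Campaign G does — Simpson's reversal.
Engagement tier lies on the pathway campaign → engagement tier → outcome, so adjusting for it blocks the indirect effect. For the total causal effect of campaign, use the unadjusted pooled rates.
The causal difference is the pooled difference: 0.305 − 0.232 = +0.073.

+0.07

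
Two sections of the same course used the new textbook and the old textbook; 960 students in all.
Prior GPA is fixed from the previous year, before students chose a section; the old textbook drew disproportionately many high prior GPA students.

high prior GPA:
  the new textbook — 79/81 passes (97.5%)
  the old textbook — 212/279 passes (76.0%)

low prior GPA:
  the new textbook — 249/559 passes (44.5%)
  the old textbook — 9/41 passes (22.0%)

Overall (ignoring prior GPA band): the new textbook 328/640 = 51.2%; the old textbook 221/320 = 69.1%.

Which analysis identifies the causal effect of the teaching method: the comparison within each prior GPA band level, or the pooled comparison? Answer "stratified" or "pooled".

stratified

Within every prior GPA band level the new textbook has the higher rate, yet pooled the old textbook does — Simpson's reversal.
Prior GPA band satisfies the back-door criterion: it is not a descendant of the teaching method, and it blocks the spurious path from teaching method to outcome. Adjusting for it (i.e., using the within-prior GPA band rates) gives the causal effect.
Within each level — high prior GPA: 97.5% vs 76.0%; low prior GPA: 44.5% vs 22.0% — the new textbook is higher every time.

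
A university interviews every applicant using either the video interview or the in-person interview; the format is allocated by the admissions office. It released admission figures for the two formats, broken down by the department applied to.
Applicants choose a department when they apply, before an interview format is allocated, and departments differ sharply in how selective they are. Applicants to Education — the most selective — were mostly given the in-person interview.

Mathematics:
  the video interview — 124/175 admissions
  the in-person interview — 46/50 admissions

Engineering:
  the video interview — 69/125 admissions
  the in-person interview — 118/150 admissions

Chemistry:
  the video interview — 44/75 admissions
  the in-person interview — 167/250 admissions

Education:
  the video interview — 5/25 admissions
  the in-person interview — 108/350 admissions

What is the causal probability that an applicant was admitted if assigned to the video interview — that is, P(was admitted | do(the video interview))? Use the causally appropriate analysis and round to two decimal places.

Department satisfies the back-door criterion: it is not a descendant of the interview format, and it blocks the spurious path from interview format to outcome. Adjusting for it (i.e., using the within-department rates) gives the causal effect.
Standardising the video interview to the population department mix: 0.188·124/175 + 0.229·69/125 + 0.271·44/75 + 0.312·5/25 = 0.481.

0.48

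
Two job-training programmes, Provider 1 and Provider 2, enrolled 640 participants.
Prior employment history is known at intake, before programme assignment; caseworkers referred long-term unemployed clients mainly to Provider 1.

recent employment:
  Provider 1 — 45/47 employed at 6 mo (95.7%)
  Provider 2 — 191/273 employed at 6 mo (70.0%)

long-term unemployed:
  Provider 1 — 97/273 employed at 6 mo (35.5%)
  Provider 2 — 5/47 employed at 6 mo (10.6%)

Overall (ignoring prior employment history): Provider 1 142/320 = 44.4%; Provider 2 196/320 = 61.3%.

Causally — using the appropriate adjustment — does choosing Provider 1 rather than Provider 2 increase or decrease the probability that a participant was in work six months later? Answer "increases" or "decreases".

Within every prior employment history level Provider 1 has the higher rate, yet pooled Provider 2 does — Simpson's reversal.
Prior employment history is set before the programme has any effect — it is not caused by the programme — and it independently drives the outcome. That makes it a confounder, so the causal comparison is within prior employment history levels.
Within each level — recent employment: 95.7% vs 70.0%; long-term unemployed: 35.5% vs 10.6% — Provider 1 is higher every time.

increases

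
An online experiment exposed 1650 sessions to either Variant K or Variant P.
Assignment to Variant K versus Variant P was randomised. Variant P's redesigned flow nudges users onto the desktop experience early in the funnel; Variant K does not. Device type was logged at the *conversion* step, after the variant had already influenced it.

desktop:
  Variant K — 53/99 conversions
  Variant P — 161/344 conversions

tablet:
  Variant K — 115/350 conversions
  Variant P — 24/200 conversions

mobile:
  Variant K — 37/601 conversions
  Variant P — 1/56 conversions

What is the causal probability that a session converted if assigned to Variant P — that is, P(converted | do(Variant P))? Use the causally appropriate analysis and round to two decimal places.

Stratifying would compare variants among sessions the variants themselves sorted into device type groups — a form of selection on an intermediate. The unconditioned pooled rates give the total causal effect.
So P(outcome | do(Variant P)) is just the pooled rate for Variant P: 186/600 = 0.310.

0.31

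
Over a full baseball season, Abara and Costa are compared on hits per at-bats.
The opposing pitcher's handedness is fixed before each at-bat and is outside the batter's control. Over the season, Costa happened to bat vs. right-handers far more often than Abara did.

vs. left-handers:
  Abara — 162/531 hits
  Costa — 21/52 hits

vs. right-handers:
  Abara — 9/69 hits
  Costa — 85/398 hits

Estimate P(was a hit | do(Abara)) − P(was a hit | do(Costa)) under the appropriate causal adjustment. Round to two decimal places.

-0.09

Pitcher handedness differs across players for reasons unrelated to any effect of the player itself, and it separately predicts the outcome — a classic confounder. We must compare within pitcher handedness levels.
Adjusting over the population distribution of pitcher handedness: 0.555·(0.305−0.404) + 0.445·(0.130−0.214) = -0.092.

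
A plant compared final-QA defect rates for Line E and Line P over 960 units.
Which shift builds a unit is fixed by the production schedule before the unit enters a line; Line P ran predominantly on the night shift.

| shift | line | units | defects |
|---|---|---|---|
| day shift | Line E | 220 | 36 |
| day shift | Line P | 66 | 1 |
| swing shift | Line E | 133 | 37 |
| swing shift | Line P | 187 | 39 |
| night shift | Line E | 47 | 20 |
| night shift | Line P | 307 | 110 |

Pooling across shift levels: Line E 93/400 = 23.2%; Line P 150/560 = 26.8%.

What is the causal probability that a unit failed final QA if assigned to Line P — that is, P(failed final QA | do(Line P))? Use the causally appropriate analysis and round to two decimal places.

0.21

Within every shift level Line P has the lower rate, yet pooled Line E does — Simpson's reversal.
Nothing the line does changes shift; the imbalance is an allocation artefact. With shift also predicting the outcome, the pooled figure is confounded, and the within-stratum comparison is the causal one.
Standardising Line P to the population shift mix: 0.298·1/66 + 0.333·39/187 + 0.369·110/307 = 0.206.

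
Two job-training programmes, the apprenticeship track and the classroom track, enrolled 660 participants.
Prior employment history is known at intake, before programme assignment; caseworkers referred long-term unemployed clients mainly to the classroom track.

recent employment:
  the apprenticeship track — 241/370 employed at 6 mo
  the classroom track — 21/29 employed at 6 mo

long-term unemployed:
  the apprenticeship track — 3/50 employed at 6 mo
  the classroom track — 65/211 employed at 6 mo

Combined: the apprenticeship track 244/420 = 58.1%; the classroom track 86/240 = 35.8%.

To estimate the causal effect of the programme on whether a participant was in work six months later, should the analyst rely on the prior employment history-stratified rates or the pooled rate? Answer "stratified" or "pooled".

stratified

The stratified and pooled comparisons disagree (the classroom track wins within each prior employment history; the apprenticeship track wins overall), so the answer turns on the causal role of prior employment history.
Prior employment history differs across programmes for reasons unrelated to any effect of the programme itself, and it separately predicts the outcome — a classic confounder. We must compare within prior employment history levels.
Within each level — recent employment: 65.1% vs 72.4%; long-term unemployed: 6.0% vs 30.8% — the classroom track is higher every time.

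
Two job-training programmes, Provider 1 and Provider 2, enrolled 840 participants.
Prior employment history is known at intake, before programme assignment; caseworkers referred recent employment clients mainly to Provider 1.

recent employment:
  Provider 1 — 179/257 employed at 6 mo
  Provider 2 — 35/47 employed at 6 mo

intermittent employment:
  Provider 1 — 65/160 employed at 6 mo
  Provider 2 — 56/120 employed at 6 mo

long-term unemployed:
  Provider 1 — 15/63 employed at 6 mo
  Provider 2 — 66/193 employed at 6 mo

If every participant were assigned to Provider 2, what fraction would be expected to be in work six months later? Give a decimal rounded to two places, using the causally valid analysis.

Provider 2 is higher inside every prior employment history stratum but Provider 1 is higher in aggregate. Whether to stratify depends on how prior employment history relates to the programme.
The imbalance in prior employment history arose from how participants were allocated, not from anything the programme did; and prior employment history independently affects the outcome. The pooled gap is confounded — condition on prior employment history.
Standardising Provider 2 to the population prior employment history mix: 0.362·35/47 + 0.333·56/120 + 0.305·66/193 = 0.529.

0.53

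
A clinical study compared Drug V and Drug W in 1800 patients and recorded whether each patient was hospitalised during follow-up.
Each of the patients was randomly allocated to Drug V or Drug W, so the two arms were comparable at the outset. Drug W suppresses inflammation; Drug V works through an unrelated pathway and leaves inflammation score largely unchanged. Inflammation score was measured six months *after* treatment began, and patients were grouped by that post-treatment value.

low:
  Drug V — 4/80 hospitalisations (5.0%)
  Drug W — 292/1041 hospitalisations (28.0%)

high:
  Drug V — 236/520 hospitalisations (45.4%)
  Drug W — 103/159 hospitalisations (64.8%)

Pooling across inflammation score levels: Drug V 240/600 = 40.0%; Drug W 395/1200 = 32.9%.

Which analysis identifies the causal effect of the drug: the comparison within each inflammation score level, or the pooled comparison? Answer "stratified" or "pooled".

Stratifying would compare drugs among patients the drugs themselves sorted into inflammation score groups — a form of selection on an intermediate. The unconditioned pooled rates give the total causal effect.
Pooled: Drug V 40.0% vs Drug W 32.9%; Drug W is lower overall.

pooled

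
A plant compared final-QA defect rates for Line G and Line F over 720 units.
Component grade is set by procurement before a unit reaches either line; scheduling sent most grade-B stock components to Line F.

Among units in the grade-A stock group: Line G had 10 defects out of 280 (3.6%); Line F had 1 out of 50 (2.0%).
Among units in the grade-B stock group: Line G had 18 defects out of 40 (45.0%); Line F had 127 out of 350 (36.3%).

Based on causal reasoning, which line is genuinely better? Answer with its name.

Component grade satisfies the back-door criterion: it is not a descendant of the line, and it blocks the spurious path from line to outcome. Adjusting for it (i.e., using the within-component grade rates) gives the causal effect.
Within each level — grade-A stock: 3.6% vs 2.0%; grade-B stock: 45.0% vs 36.3% — Line F is lower every time.

Line F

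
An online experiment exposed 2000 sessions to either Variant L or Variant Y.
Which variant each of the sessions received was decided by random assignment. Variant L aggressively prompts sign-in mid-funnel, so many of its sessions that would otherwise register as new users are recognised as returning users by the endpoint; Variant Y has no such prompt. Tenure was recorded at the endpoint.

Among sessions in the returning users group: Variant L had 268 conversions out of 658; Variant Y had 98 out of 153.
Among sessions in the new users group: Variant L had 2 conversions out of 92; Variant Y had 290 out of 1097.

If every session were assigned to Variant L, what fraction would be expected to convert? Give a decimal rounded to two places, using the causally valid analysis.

0.36

Stratifying would compare variants among sessions the variants themselves sorted into user tenure groups — a form of selection on an intermediate. The unconditioned pooled rates give the total causal effect.
So P(outcome | do(Variant L)) is just the pooled rate for Variant L: 270/750 = 0.360.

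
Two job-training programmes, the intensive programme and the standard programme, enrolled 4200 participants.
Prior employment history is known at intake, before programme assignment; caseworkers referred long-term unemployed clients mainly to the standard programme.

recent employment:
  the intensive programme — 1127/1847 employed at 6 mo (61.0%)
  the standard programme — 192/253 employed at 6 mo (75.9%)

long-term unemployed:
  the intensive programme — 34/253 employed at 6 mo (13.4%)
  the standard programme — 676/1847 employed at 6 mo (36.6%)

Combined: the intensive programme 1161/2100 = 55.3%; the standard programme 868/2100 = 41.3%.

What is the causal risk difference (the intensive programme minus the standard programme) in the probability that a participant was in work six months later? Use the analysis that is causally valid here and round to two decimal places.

-0.19

Within every prior employment history level the standard programme has the higher rate, yet pooled the intensive programme does — Simpson's reversal.
Here prior employment history is a common cause — it drives both which programme a case falls under and the outcome. The crude comparison mixes populations; the stratum-specific rates are the causally relevant ones.
Adjusting over the population distribution of prior employment history: 0.500·(0.610−0.759) + 0.500·(0.134−0.366) = -0.190.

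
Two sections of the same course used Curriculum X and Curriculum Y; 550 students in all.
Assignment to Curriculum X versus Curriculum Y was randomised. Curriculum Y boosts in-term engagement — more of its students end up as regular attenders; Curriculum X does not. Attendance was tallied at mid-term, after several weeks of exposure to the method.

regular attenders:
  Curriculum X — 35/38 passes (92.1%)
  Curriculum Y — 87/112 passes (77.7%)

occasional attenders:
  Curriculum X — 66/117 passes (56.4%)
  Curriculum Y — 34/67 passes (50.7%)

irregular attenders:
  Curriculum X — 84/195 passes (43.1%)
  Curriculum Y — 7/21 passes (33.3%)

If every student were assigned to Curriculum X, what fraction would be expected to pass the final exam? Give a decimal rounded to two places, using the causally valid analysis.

Curriculum X is higher inside every mid-term attendance stratum but Curriculum Y is higher in aggregate. Whether to stratify depends on how mid-term attendance relates to the teaching method.
Because the teaching method influences mid-term attendance, mid-term attendance is a post-treatment mediator, not a confounder. Stratifying on it would bias the estimate; the causal effect is the crude pooled difference.
So P(outcome | do(Curriculum X)) is just the pooled rate for Curriculum X: 185/350 = 0.529.

0.53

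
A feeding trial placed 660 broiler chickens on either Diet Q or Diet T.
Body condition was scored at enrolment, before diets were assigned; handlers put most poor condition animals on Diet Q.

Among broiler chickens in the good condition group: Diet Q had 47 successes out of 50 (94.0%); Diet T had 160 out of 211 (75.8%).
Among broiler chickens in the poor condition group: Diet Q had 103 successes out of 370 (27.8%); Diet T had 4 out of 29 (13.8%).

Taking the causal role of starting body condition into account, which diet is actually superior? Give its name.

Diet Q

Since starting body condition is a pre-existing factor (not a product of the diet) and it affects the outcome on its own, it is a confounder. The stratified rates, not the pooled rate, identify the causal effect.
Within each level — good condition: 94.0% vs 75.8%; poor condition: 27.8% vs 13.8% — Diet Q is higher every time.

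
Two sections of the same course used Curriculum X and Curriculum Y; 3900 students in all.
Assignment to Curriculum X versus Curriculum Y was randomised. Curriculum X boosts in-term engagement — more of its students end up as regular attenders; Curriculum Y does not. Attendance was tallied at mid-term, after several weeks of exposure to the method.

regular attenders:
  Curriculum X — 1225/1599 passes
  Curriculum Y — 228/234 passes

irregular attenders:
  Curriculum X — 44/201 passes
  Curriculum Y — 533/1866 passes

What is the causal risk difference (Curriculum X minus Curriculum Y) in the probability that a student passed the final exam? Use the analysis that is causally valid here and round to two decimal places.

The mid-term attendance-specific comparison favours Curriculum Y throughout, but the pooled figures favour Curriculum X. The question is whether to condition on mid-term attendance.
Because the teaching method influences mid-term attendance, mid-term attendance is a post-treatment mediator, not a confounder. Stratifying on it would bias the estimate; the causal effect is the crude pooled difference.
The causal difference is the pooled difference: 0.705 − 0.362 = +0.343.

+0.34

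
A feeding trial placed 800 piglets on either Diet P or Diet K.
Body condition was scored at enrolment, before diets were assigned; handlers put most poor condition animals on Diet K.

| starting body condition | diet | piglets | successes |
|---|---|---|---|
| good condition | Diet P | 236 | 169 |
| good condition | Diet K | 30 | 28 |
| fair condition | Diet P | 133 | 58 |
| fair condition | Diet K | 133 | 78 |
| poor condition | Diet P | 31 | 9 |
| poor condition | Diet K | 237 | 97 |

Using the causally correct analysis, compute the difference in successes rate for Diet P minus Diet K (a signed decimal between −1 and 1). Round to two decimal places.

Since starting body condition is a pre-existing factor (not a product of the diet) and it affects the outcome on its own, it is a confounder. The stratified rates, not the pooled rate, identify the causal effect.
Adjusting over the population distribution of starting body condition: 0.333·(0.716−0.933) + 0.333·(0.436−0.586) + 0.335·(0.290−0.409) = -0.162.

-0.16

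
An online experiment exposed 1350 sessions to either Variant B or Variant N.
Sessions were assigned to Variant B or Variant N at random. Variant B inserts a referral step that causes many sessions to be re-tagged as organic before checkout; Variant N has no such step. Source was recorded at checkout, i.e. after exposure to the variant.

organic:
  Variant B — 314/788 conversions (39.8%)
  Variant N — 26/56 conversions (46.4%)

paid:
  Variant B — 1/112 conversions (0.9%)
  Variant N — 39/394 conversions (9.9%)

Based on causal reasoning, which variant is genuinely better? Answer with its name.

Within every traffic source level Variant N has the higher rate, yet pooled Variant B does — Simpson's reversal.
Traffic source lies on the pathway variant → traffic source → outcome, so adjusting for it blocks the indirect effect. For the total causal effect of variant, use the unadjusted pooled rates.
Pooled: Variant B 35.0% vs Variant N 14.4%; Variant B is higher overall.

Variant B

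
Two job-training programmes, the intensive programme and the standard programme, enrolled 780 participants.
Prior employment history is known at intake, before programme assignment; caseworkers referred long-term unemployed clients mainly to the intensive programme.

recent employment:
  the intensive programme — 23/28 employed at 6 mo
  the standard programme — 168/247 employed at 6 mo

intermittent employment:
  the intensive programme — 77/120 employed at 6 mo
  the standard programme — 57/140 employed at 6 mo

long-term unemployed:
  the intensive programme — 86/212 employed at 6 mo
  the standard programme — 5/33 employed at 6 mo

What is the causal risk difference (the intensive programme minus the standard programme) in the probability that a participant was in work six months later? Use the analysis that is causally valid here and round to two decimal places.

+0.21

The imbalance in prior employment history arose from how participants were allocated, not from anything the programme did; and prior employment history independently affects the outcome. The pooled gap is confounded — condition on prior employment history.
Adjusting over the population distribution of prior employment history: 0.353·(0.821−0.680) + 0.333·(0.642−0.407) + 0.314·(0.406−0.152) = +0.208.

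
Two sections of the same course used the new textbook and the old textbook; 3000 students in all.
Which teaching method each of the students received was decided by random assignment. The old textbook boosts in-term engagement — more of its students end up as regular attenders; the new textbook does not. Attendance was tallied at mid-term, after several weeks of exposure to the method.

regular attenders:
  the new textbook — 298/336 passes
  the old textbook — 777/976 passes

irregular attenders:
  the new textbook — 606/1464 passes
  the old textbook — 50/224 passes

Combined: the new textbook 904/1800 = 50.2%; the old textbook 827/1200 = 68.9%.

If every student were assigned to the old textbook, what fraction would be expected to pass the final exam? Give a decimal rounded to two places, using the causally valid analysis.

0.69

The distribution of mid-term attendance is itself part of what the teaching method does — it is an intermediate outcome. Holding it fixed would remove that part of the effect; the total effect is the pooled difference.
So P(outcome | do(the old textbook)) is just the pooled rate for the old textbook: 827/1200 = 0.689.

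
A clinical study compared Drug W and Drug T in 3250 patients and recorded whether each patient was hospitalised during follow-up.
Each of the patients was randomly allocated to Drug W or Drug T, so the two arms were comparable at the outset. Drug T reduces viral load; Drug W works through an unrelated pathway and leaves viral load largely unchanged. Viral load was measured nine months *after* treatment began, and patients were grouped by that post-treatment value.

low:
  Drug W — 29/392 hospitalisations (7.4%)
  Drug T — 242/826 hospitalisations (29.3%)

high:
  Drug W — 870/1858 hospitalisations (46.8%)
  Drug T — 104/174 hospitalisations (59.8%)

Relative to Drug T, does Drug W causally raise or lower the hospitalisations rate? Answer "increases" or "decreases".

Within every viral load level Drug W has the lower rate, yet pooled Drug T does — Simpson's reversal.
Because the drug influences viral load, viral load is a post-treatment mediator, not a confounder. Stratifying on it would bias the estimate; the causal effect is the crude pooled difference.
Pooled: Drug W 40.0% vs Drug T 34.6%; Drug T is lower overall.

increases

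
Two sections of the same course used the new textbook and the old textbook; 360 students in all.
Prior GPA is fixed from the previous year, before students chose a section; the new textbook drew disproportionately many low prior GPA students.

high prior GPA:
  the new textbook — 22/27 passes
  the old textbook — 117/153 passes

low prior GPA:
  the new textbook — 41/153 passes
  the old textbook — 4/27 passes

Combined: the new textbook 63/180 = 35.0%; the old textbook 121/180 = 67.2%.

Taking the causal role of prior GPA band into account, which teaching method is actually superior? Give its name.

Within every prior GPA band level the new textbook has the higher rate, yet pooled the old textbook does — Simpson's reversal.
Since prior GPA band is a pre-existing factor (not a product of the teaching method) and it affects the outcome on its own, it is a confounder. The stratified rates, not the pooled rate, identify the causal effect.
Within each level — high prior GPA: 81.5% vs 76.5%; low prior GPA: 26.8% vs 14.8% — the new textbook is higher every time.

the new textbook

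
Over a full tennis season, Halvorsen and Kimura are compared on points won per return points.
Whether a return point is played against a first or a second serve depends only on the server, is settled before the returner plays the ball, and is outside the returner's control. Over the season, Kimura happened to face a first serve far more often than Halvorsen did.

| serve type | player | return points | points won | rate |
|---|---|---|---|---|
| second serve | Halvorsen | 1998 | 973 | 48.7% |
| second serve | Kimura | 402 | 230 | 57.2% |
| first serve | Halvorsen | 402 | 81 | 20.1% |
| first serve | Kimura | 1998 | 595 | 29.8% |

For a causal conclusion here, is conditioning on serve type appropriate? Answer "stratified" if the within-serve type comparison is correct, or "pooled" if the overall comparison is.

stratified

Here serve type is a common cause — it drives both which player a case falls under and the outcome. The crude comparison mixes populations; the stratum-specific rates are the causally relevant ones.
Within each level — second serve: 48.7% vs 57.2%; first serve: 20.1% vs 29.8% — Kimura is higher every time.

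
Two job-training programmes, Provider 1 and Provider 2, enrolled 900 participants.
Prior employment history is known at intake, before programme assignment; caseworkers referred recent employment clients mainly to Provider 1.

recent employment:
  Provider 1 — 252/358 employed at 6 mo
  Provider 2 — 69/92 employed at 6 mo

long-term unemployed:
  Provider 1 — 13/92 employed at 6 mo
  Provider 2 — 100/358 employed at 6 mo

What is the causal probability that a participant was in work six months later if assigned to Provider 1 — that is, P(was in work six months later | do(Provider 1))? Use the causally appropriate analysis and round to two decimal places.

Here prior employment history is a common cause — it drives both which programme a case falls under and the outcome. The crude comparison mixes populations; the stratum-specific rates are the causally relevant ones.
Standardising Provider 1 to the population prior employment history mix: 0.500·252/358 + 0.500·13/92 = 0.423.

0.42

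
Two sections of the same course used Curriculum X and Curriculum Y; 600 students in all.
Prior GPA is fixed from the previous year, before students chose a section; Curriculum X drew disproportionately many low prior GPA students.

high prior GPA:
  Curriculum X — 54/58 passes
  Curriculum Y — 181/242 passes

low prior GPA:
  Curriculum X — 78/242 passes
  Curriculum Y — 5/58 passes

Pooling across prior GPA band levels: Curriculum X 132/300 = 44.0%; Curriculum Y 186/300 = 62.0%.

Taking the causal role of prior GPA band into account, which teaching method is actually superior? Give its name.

Curriculum X

Within every prior GPA band level Curriculum X has the higher rate, yet pooled Curriculum Y does — Simpson's reversal.
The imbalance in prior GPA band arose from how students were allocated, not from anything the teaching method did; and prior GPA band independently affects the outcome. The pooled gap is confounded — condition on prior GPA band.
Within each level — high prior GPA: 93.1% vs 74.8%; low prior GPA: 32.2% vs 8.6% — Curriculum X is higher every time.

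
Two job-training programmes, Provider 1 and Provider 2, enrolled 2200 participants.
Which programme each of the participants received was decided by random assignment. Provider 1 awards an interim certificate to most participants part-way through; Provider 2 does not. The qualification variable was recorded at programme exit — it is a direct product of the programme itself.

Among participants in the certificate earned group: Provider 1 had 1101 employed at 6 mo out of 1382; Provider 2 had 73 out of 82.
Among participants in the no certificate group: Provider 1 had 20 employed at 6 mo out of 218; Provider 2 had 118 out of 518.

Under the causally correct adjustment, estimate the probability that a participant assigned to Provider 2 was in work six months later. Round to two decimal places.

0.32

Within every qualification attained during the programme level Provider 2 has the higher rate, yet pooled Provider 1 does — Simpson's reversal.
Qualification attained during the programme is downstream of the programme. One should not condition on a consequence of treatment, so the overall rates are the right comparison.
So P(outcome | do(Provider 2)) is just the pooled rate for Provider 2: 191/600 = 0.318.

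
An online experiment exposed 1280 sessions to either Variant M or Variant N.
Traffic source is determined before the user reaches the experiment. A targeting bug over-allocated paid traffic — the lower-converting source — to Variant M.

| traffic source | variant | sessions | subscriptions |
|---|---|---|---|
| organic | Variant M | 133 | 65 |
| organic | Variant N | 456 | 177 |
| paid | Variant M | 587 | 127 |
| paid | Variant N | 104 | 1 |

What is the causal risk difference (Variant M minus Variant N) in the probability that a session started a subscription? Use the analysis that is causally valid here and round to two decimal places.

+0.16

The imbalance in traffic source arose from how sessions were allocated, not from anything the variant did; and traffic source independently affects the outcome. The pooled gap is confounded — condition on traffic source.
Adjusting over the population distribution of traffic source: 0.460·(0.489−0.388) + 0.540·(0.216−0.010) = +0.158.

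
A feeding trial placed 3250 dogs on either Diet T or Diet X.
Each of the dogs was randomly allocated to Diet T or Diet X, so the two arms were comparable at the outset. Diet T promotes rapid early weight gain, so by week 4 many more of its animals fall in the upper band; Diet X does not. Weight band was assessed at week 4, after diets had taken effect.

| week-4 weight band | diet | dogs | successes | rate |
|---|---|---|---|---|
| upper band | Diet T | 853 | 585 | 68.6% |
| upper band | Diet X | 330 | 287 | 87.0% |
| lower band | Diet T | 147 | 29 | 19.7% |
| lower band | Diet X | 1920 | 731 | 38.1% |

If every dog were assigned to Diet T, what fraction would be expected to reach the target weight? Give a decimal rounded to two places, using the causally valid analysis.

0.61

Stratifying would compare diets among dogs the diets themselves sorted into week-4 weight band groups — a form of selection on an intermediate. The unconditioned pooled rates give the total causal effect.
So P(outcome | do(Diet T)) is just the pooled rate for Diet T: 614/1000 = 0.614.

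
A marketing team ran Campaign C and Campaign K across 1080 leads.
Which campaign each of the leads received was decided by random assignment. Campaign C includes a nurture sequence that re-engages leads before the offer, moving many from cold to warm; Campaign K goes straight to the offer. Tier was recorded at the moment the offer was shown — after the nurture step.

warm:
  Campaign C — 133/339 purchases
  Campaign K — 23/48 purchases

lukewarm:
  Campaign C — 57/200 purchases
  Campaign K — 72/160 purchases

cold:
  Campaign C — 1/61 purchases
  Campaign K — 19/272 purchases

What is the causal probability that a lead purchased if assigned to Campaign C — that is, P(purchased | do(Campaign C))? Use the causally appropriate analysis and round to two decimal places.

0.32

Stratifying would compare campaigns among leads the campaigns themselves sorted into engagement tier groups — a form of selection on an intermediate. The unconditioned pooled rates give the total causal effect.
So P(outcome | do(Campaign C)) is just the pooled rate for Campaign C: 191/600 = 0.318.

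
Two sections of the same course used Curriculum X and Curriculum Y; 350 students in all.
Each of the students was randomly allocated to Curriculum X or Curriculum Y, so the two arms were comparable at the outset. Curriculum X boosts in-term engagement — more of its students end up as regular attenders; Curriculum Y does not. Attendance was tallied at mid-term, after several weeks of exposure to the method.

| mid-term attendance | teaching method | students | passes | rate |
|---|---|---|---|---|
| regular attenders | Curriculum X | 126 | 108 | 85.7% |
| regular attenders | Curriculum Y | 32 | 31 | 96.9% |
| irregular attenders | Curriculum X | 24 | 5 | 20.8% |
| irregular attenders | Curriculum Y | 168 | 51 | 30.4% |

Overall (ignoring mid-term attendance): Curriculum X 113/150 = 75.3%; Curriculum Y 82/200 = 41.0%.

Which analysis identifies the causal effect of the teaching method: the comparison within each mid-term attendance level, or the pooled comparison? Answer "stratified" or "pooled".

pooled

The mid-term attendance-specific comparison favours Curriculum Y throughout, but the pooled figures favour Curriculum X. The question is whether to condition on mid-term attendance.
Because the teaching method influences mid-term attendance, mid-term attendance is a post-treatment mediator, not a confounder. Stratifying on it would bias the estimate; the causal effect is the crude pooled difference.
Pooled: Curriculum X 75.3% vs Curriculum Y 41.0%; Curriculum X is higher overall.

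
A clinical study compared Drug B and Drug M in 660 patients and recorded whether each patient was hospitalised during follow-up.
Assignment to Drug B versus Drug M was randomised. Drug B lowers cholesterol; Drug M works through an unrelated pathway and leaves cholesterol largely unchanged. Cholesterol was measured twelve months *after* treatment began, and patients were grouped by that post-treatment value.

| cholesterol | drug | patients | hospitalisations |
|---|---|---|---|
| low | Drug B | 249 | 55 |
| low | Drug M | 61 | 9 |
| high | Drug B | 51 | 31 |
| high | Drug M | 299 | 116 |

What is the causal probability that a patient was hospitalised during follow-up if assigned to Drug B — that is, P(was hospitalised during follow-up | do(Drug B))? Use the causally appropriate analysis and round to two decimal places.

Cholesterol is downstream of the drug. One should not condition on a consequence of treatment, so the overall rates are the right comparison.
So P(outcome | do(Drug B)) is just the pooled rate for Drug B: 86/300 = 0.287.

0.29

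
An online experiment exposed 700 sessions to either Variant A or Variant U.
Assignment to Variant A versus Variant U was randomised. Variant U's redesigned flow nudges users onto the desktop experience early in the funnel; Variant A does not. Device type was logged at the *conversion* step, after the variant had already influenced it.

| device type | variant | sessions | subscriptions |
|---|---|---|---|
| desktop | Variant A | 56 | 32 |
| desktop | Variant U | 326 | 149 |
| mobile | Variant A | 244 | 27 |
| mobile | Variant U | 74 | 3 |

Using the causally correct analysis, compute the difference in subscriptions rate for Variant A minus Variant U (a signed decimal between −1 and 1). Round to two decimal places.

The stratified and pooled comparisons disagree (Variant A wins within each device type; Variant U wins overall), so the answer turns on the causal role of device type.
Stratifying would compare variants among sessions the variants themselves sorted into device type groups — a form of selection on an intermediate. The unconditioned pooled rates give the total causal effect.
The causal difference is the pooled difference: 0.197 − 0.380 = -0.183.

-0.18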